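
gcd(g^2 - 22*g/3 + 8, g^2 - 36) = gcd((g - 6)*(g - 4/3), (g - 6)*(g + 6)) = g - 6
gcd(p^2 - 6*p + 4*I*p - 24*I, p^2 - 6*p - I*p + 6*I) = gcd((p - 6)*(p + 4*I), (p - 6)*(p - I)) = p - 6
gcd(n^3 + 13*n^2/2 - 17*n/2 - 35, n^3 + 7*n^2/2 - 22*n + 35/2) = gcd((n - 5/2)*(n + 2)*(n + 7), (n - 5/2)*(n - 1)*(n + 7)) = n^2 + 9*n/2 - 35/2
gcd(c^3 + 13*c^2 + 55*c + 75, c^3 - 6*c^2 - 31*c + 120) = c + 5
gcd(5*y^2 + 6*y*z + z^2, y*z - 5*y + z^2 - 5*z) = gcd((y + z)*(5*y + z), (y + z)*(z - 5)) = y + z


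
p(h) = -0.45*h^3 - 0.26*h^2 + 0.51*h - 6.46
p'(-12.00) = -187.65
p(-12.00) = 727.58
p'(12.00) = -200.13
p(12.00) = -815.38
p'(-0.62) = 0.31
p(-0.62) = -6.77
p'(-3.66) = -15.67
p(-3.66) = 10.25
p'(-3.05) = -10.46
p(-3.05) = 2.33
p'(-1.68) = -2.43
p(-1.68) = -5.92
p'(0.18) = 0.37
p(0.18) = -6.38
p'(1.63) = -3.92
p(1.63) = -8.27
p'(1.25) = -2.25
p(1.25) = -7.11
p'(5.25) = -39.43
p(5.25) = -76.07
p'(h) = -1.35*h^2 - 0.52*h + 0.51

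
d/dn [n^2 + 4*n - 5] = 2*n + 4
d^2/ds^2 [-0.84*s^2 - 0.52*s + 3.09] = -1.68000000000000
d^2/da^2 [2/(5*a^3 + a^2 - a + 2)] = 4*(-(15*a + 1)*(5*a^3 + a^2 - a + 2) + (15*a^2 + 2*a - 1)^2)/(5*a^3 + a^2 - a + 2)^3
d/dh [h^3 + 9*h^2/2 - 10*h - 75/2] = 3*h^2 + 9*h - 10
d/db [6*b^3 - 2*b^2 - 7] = 2*b*(9*b - 2)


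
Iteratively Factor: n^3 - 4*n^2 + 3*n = (n)*(n^2 - 4*n + 3) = n*(n - 3)*(n - 1)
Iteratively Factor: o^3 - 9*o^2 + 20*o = (o)*(o^2 - 9*o + 20) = o*(o - 4)*(o - 5)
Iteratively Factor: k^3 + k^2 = (k)*(k^2 + k) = k^2*(k + 1)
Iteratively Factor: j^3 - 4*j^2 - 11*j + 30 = (j - 5)*(j^2 + j - 6) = (j - 5)*(j - 2)*(j + 3)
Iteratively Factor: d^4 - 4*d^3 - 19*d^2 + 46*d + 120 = (d + 2)*(d^3 - 6*d^2 - 7*d + 60) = (d + 2)*(d + 3)*(d^2 - 9*d + 20) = (d - 4)*(d + 2)*(d + 3)*(d - 5)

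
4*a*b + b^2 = b*(4*a + b)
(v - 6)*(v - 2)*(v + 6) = v^3 - 2*v^2 - 36*v + 72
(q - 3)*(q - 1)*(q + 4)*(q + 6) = q^4 + 6*q^3 - 13*q^2 - 66*q + 72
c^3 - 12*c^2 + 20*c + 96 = (c - 8)*(c - 6)*(c + 2)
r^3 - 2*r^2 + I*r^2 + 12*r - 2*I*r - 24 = (r - 2)*(r - 3*I)*(r + 4*I)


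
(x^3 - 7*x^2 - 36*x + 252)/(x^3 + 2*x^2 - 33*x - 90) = (x^2 - x - 42)/(x^2 + 8*x + 15)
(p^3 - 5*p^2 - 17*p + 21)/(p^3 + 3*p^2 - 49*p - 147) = (p - 1)/(p + 7)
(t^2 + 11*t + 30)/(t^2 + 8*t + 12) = (t + 5)/(t + 2)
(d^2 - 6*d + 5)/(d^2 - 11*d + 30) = (d - 1)/(d - 6)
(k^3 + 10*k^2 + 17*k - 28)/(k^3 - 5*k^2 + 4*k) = (k^2 + 11*k + 28)/(k*(k - 4))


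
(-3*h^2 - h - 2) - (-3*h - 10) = -3*h^2 + 2*h + 8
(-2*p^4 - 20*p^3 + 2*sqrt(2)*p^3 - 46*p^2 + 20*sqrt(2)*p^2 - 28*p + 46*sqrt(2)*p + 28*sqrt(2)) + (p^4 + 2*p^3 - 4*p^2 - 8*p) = -p^4 - 18*p^3 + 2*sqrt(2)*p^3 - 50*p^2 + 20*sqrt(2)*p^2 - 36*p + 46*sqrt(2)*p + 28*sqrt(2)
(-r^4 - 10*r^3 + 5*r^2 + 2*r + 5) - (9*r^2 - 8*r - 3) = -r^4 - 10*r^3 - 4*r^2 + 10*r + 8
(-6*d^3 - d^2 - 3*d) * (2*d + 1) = -12*d^4 - 8*d^3 - 7*d^2 - 3*d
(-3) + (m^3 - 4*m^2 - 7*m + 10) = m^3 - 4*m^2 - 7*m + 7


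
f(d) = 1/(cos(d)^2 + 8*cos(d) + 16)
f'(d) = (2*sin(d)*cos(d) + 8*sin(d))/(cos(d)^2 + 8*cos(d) + 16)^2 = 2*sin(d)/(cos(d) + 4)^3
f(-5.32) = 0.05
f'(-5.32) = 0.02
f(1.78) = 0.07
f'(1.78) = 0.04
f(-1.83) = 0.07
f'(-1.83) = -0.04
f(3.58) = 0.10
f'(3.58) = -0.03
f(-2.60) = 0.10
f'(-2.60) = -0.03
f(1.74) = 0.07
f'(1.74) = 0.04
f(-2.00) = 0.08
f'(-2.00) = -0.04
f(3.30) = 0.11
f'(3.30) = -0.01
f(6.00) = 0.04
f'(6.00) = 0.00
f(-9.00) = 0.10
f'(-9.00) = -0.03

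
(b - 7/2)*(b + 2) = b^2 - 3*b/2 - 7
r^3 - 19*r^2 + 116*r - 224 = (r - 8)*(r - 7)*(r - 4)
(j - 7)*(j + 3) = j^2 - 4*j - 21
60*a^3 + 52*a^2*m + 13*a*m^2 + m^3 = (2*a + m)*(5*a + m)*(6*a + m)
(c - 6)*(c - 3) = c^2 - 9*c + 18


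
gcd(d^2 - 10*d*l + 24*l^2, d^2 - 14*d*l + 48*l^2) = d - 6*l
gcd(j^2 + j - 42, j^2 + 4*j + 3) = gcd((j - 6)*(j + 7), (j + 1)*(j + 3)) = 1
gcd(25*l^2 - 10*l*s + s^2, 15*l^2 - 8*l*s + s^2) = -5*l + s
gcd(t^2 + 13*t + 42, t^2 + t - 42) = t + 7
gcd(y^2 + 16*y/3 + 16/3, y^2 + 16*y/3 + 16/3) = y^2 + 16*y/3 + 16/3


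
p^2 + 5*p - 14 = (p - 2)*(p + 7)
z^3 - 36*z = z*(z - 6)*(z + 6)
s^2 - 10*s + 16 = (s - 8)*(s - 2)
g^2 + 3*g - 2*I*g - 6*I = (g + 3)*(g - 2*I)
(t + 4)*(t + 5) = t^2 + 9*t + 20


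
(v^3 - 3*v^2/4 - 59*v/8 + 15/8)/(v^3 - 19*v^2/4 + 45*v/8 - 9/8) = (2*v + 5)/(2*v - 3)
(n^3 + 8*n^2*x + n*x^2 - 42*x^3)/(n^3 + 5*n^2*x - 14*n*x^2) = (n + 3*x)/n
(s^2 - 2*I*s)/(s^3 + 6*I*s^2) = (s - 2*I)/(s*(s + 6*I))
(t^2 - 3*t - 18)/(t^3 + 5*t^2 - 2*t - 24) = (t - 6)/(t^2 + 2*t - 8)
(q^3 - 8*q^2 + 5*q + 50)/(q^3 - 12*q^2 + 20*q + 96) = (q^2 - 10*q + 25)/(q^2 - 14*q + 48)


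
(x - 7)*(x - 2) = x^2 - 9*x + 14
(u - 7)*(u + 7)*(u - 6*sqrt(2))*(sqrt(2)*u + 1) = sqrt(2)*u^4 - 11*u^3 - 55*sqrt(2)*u^2 + 539*u + 294*sqrt(2)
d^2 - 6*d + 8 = (d - 4)*(d - 2)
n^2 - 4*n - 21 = (n - 7)*(n + 3)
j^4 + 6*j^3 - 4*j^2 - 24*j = j*(j - 2)*(j + 2)*(j + 6)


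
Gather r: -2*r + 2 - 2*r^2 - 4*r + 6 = -2*r^2 - 6*r + 8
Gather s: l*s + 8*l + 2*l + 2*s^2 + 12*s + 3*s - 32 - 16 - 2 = 10*l + 2*s^2 + s*(l + 15) - 50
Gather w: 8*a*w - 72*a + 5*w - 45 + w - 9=-72*a + w*(8*a + 6) - 54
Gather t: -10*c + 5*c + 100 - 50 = 50 - 5*c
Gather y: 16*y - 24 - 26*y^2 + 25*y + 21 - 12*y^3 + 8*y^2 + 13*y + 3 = -12*y^3 - 18*y^2 + 54*y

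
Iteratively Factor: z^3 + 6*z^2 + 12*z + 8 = (z + 2)*(z^2 + 4*z + 4) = (z + 2)^2*(z + 2)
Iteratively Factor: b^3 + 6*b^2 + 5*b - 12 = (b + 3)*(b^2 + 3*b - 4) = (b + 3)*(b + 4)*(b - 1)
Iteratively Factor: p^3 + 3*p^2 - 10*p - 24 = (p - 3)*(p^2 + 6*p + 8) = (p - 3)*(p + 2)*(p + 4)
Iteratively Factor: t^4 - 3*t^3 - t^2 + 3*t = (t - 1)*(t^3 - 2*t^2 - 3*t) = t*(t - 1)*(t^2 - 2*t - 3) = t*(t - 3)*(t - 1)*(t + 1)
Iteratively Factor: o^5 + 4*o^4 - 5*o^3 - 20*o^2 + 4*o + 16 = (o - 1)*(o^4 + 5*o^3 - 20*o - 16) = (o - 1)*(o + 2)*(o^3 + 3*o^2 - 6*o - 8) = (o - 1)*(o + 1)*(o + 2)*(o^2 + 2*o - 8) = (o - 1)*(o + 1)*(o + 2)*(o + 4)*(o - 2)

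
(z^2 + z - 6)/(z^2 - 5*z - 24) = (z - 2)/(z - 8)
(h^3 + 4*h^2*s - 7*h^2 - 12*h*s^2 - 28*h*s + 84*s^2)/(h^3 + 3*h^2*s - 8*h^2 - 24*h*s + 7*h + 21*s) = (h^2 + 4*h*s - 12*s^2)/(h^2 + 3*h*s - h - 3*s)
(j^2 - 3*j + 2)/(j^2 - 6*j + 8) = (j - 1)/(j - 4)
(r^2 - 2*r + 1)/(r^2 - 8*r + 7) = (r - 1)/(r - 7)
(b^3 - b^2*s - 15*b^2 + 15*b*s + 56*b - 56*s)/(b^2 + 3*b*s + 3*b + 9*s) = (b^3 - b^2*s - 15*b^2 + 15*b*s + 56*b - 56*s)/(b^2 + 3*b*s + 3*b + 9*s)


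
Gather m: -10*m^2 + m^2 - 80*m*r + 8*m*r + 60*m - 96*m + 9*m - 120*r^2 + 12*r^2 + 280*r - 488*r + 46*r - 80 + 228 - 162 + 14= -9*m^2 + m*(-72*r - 27) - 108*r^2 - 162*r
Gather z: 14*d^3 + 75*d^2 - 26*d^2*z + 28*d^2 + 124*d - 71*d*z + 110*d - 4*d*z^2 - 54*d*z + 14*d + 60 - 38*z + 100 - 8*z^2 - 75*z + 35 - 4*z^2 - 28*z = 14*d^3 + 103*d^2 + 248*d + z^2*(-4*d - 12) + z*(-26*d^2 - 125*d - 141) + 195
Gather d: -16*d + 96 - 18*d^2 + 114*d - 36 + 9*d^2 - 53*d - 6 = -9*d^2 + 45*d + 54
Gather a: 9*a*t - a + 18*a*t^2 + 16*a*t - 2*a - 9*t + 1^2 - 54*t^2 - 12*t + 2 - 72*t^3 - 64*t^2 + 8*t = a*(18*t^2 + 25*t - 3) - 72*t^3 - 118*t^2 - 13*t + 3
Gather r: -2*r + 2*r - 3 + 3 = 0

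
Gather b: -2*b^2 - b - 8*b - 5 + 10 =-2*b^2 - 9*b + 5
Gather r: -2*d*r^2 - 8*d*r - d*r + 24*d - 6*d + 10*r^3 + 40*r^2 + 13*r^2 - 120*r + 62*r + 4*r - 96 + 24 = 18*d + 10*r^3 + r^2*(53 - 2*d) + r*(-9*d - 54) - 72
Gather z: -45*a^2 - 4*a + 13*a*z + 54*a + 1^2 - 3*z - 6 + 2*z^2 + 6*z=-45*a^2 + 50*a + 2*z^2 + z*(13*a + 3) - 5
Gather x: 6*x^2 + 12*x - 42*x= 6*x^2 - 30*x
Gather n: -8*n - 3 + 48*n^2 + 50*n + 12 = 48*n^2 + 42*n + 9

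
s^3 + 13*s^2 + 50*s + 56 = (s + 2)*(s + 4)*(s + 7)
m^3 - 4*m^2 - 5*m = m*(m - 5)*(m + 1)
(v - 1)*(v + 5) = v^2 + 4*v - 5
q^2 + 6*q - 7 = (q - 1)*(q + 7)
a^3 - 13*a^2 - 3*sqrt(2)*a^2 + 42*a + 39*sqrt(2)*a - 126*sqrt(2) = (a - 7)*(a - 6)*(a - 3*sqrt(2))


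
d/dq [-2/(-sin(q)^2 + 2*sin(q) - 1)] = -4*cos(q)/(sin(q) - 1)^3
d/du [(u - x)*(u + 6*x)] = 2*u + 5*x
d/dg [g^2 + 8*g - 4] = 2*g + 8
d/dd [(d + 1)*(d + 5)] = 2*d + 6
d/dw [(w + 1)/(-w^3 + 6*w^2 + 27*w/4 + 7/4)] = 16*(w^2 - 2*w - 5)/(8*w^5 - 100*w^4 + 230*w^3 + 505*w^2 + 280*w + 49)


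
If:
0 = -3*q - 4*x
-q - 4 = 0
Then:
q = -4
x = 3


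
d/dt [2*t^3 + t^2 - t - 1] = 6*t^2 + 2*t - 1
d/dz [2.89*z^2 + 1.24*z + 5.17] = 5.78*z + 1.24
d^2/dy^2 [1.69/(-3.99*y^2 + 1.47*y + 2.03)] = (-53.809938*y^2 + 19.824714*y + 1.69*(7.98*y - 1.47)*(15.96*y - 2.94) + 27.376986)/(-3.99*y^2 + 1.47*y + 2.03)^3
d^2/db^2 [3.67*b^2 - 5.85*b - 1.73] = 7.34000000000000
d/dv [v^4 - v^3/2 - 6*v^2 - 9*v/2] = 4*v^3 - 3*v^2/2 - 12*v - 9/2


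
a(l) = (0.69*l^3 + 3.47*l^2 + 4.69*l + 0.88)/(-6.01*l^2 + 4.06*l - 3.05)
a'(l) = (12.02*l - 4.06)*(0.69*l^3 + 3.47*l^2 + 4.69*l + 0.88)/(-6.01*l^2 + 4.06*l - 3.05)^2 + (2.07*l^2 + 6.94*l + 4.69)/(-6.01*l^2 + 4.06*l - 3.05) = (-4.1469*l^4 + 5.60279999999999*l^3 + 35.9616*l^2 - 10.5894*l - 17.8773)/(36.1201*l^4 - 48.8012*l^3 + 53.1446*l^2 - 24.766*l + 9.3025)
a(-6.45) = 0.25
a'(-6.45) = -0.09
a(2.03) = -1.56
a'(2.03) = 0.22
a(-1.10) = 0.07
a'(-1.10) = 0.11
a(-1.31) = 0.05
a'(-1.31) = 0.09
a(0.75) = -1.96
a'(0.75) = -0.40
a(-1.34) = 0.04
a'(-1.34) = 0.09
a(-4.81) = 0.11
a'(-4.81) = -0.08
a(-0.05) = -0.20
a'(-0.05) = -1.62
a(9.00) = -1.82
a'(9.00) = -0.10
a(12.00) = -2.13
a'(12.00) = -0.11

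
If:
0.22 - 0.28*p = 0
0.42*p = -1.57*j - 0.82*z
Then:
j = -0.522292993630573*z - 0.210191082802548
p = 0.79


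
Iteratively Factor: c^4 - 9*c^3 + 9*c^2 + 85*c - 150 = (c + 3)*(c^3 - 12*c^2 + 45*c - 50) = (c - 2)*(c + 3)*(c^2 - 10*c + 25) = (c - 5)*(c - 2)*(c + 3)*(c - 5)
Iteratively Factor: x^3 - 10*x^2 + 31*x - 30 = (x - 5)*(x^2 - 5*x + 6) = (x - 5)*(x - 3)*(x - 2)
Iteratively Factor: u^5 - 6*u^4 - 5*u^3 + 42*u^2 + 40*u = (u + 2)*(u^4 - 8*u^3 + 11*u^2 + 20*u) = (u - 4)*(u + 2)*(u^3 - 4*u^2 - 5*u) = u*(u - 4)*(u + 2)*(u^2 - 4*u - 5) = u*(u - 5)*(u - 4)*(u + 2)*(u + 1)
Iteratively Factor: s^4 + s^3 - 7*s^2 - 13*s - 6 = (s + 1)*(s^3 - 7*s - 6) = (s + 1)^2*(s^2 - s - 6) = (s + 1)^2*(s + 2)*(s - 3)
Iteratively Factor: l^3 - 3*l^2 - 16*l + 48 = (l + 4)*(l^2 - 7*l + 12) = (l - 3)*(l + 4)*(l - 4)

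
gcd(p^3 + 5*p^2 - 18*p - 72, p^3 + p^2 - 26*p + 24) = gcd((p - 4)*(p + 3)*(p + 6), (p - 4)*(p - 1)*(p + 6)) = p^2 + 2*p - 24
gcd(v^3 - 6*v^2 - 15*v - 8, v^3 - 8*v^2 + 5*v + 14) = v + 1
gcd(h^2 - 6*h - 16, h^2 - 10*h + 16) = h - 8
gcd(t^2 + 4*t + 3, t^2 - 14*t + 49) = 1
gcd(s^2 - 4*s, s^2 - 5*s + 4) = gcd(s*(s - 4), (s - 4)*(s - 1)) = s - 4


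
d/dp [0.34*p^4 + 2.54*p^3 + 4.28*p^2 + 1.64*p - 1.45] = 1.36*p^3 + 7.62*p^2 + 8.56*p + 1.64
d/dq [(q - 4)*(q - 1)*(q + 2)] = 3*q^2 - 6*q - 6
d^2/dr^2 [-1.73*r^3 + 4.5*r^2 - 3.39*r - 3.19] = 9.0 - 10.38*r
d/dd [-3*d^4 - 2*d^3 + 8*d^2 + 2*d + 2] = -12*d^3 - 6*d^2 + 16*d + 2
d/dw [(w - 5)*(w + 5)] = 2*w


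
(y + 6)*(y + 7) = y^2 + 13*y + 42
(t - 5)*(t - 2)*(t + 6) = t^3 - t^2 - 32*t + 60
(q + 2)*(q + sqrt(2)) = q^2 + sqrt(2)*q + 2*q + 2*sqrt(2)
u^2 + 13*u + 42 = (u + 6)*(u + 7)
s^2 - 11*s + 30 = (s - 6)*(s - 5)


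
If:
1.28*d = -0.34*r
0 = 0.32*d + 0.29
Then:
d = -0.91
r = 3.41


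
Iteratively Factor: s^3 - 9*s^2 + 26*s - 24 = (s - 3)*(s^2 - 6*s + 8) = (s - 3)*(s - 2)*(s - 4)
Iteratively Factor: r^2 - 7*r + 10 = (r - 5)*(r - 2)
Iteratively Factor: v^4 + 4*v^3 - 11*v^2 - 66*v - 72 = (v + 2)*(v^3 + 2*v^2 - 15*v - 36) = (v + 2)*(v + 3)*(v^2 - v - 12) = (v - 4)*(v + 2)*(v + 3)*(v + 3)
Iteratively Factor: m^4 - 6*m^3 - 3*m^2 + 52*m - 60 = (m - 2)*(m^3 - 4*m^2 - 11*m + 30) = (m - 5)*(m - 2)*(m^2 + m - 6) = (m - 5)*(m - 2)*(m + 3)*(m - 2)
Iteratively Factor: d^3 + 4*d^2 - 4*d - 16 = (d - 2)*(d^2 + 6*d + 8) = (d - 2)*(d + 2)*(d + 4)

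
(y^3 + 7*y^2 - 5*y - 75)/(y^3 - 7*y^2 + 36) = (y^2 + 10*y + 25)/(y^2 - 4*y - 12)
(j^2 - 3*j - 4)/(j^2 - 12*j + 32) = (j + 1)/(j - 8)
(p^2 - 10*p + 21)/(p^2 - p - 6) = (p - 7)/(p + 2)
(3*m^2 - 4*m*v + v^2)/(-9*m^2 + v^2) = (-m + v)/(3*m + v)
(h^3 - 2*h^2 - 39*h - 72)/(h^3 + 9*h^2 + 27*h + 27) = (h - 8)/(h + 3)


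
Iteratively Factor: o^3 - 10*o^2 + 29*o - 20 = (o - 4)*(o^2 - 6*o + 5) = (o - 4)*(o - 1)*(o - 5)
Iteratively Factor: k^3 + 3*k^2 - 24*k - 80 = (k - 5)*(k^2 + 8*k + 16) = (k - 5)*(k + 4)*(k + 4)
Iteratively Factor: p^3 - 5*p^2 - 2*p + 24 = (p - 4)*(p^2 - p - 6) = (p - 4)*(p - 3)*(p + 2)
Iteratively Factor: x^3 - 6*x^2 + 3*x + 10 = (x - 2)*(x^2 - 4*x - 5) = (x - 2)*(x + 1)*(x - 5)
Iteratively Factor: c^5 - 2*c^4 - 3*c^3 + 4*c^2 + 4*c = (c - 2)*(c^4 - 3*c^2 - 2*c) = (c - 2)*(c + 1)*(c^3 - c^2 - 2*c) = (c - 2)*(c + 1)^2*(c^2 - 2*c) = c*(c - 2)*(c + 1)^2*(c - 2)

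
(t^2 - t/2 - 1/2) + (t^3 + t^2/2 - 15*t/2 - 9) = t^3 + 3*t^2/2 - 8*t - 19/2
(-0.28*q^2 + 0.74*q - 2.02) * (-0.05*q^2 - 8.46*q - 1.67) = 0.014*q^4 + 2.3318*q^3 - 5.6918*q^2 + 15.8534*q + 3.3734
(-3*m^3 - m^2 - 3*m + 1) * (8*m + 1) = -24*m^4 - 11*m^3 - 25*m^2 + 5*m + 1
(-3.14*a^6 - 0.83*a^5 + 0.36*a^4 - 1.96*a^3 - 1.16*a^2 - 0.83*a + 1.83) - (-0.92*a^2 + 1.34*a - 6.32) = -3.14*a^6 - 0.83*a^5 + 0.36*a^4 - 1.96*a^3 - 0.24*a^2 - 2.17*a + 8.15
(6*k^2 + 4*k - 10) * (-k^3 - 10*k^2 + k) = -6*k^5 - 64*k^4 - 24*k^3 + 104*k^2 - 10*k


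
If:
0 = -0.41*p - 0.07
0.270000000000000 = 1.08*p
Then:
No Solution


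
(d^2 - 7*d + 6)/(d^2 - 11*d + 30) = (d - 1)/(d - 5)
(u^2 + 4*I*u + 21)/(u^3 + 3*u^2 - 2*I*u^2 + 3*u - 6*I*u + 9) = (u + 7*I)/(u^2 + u*(3 + I) + 3*I)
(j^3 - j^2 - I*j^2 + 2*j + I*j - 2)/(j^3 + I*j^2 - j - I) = (j - 2*I)/(j + 1)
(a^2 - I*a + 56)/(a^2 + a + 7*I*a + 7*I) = (a - 8*I)/(a + 1)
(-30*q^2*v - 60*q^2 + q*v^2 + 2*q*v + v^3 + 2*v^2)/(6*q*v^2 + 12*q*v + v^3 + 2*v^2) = (-5*q + v)/v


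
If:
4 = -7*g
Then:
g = -4/7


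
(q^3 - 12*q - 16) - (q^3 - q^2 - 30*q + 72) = q^2 + 18*q - 88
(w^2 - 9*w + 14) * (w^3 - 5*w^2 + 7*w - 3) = w^5 - 14*w^4 + 66*w^3 - 136*w^2 + 125*w - 42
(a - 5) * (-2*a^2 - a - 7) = -2*a^3 + 9*a^2 - 2*a + 35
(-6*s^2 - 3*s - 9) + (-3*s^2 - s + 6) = -9*s^2 - 4*s - 3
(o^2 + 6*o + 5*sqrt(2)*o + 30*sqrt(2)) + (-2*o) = o^2 + 4*o + 5*sqrt(2)*o + 30*sqrt(2)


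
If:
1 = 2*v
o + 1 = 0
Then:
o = -1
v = 1/2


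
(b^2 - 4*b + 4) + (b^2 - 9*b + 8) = 2*b^2 - 13*b + 12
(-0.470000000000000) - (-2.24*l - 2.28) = 2.24*l + 1.81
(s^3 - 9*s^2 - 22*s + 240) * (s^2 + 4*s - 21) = s^5 - 5*s^4 - 79*s^3 + 341*s^2 + 1422*s - 5040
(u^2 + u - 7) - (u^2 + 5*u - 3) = -4*u - 4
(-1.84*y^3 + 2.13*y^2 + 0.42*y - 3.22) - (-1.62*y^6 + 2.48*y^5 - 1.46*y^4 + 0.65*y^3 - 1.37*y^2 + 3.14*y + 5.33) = 1.62*y^6 - 2.48*y^5 + 1.46*y^4 - 2.49*y^3 + 3.5*y^2 - 2.72*y - 8.55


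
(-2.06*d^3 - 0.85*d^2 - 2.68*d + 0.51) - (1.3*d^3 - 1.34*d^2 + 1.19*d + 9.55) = -3.36*d^3 + 0.49*d^2 - 3.87*d - 9.04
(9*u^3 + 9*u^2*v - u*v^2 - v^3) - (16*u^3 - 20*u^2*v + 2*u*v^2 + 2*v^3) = -7*u^3 + 29*u^2*v - 3*u*v^2 - 3*v^3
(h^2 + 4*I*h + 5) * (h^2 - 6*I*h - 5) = h^4 - 2*I*h^3 + 24*h^2 - 50*I*h - 25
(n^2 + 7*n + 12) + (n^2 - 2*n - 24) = 2*n^2 + 5*n - 12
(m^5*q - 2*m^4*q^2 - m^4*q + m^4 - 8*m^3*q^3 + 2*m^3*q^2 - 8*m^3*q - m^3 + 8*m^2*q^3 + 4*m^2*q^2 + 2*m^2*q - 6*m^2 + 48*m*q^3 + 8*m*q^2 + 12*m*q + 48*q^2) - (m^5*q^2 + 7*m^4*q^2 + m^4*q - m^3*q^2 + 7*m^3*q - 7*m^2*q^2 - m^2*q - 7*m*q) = -m^5*q^2 + m^5*q - 9*m^4*q^2 - 2*m^4*q + m^4 - 8*m^3*q^3 + 3*m^3*q^2 - 15*m^3*q - m^3 + 8*m^2*q^3 + 11*m^2*q^2 + 3*m^2*q - 6*m^2 + 48*m*q^3 + 8*m*q^2 + 19*m*q + 48*q^2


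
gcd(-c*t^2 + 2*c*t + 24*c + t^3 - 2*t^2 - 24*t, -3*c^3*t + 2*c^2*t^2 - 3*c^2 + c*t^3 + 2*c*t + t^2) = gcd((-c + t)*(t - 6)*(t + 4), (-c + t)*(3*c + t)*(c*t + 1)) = -c + t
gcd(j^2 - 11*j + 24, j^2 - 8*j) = j - 8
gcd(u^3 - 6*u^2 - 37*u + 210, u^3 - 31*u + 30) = u^2 + u - 30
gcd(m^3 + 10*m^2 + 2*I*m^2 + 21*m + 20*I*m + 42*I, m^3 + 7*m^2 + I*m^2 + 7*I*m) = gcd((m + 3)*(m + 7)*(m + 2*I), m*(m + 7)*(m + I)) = m + 7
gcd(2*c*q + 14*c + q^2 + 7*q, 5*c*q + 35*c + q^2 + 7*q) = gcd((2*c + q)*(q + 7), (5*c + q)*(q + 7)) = q + 7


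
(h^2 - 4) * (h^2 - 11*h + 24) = h^4 - 11*h^3 + 20*h^2 + 44*h - 96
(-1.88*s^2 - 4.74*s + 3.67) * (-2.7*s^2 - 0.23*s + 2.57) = 5.076*s^4 + 13.2304*s^3 - 13.6504*s^2 - 13.0259*s + 9.4319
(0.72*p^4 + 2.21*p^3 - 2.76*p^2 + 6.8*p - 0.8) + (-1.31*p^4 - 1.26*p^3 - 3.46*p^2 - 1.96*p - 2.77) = -0.59*p^4 + 0.95*p^3 - 6.22*p^2 + 4.84*p - 3.57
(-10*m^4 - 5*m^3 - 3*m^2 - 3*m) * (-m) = 10*m^5 + 5*m^4 + 3*m^3 + 3*m^2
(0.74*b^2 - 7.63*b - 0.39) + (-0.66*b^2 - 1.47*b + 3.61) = 0.08*b^2 - 9.1*b + 3.22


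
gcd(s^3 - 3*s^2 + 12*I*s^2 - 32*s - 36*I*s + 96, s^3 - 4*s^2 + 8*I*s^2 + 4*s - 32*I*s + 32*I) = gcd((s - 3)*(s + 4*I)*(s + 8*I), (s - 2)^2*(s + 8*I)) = s + 8*I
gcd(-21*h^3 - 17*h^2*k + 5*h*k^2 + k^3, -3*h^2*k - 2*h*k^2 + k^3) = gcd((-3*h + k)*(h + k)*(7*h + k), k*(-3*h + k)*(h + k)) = 3*h^2 + 2*h*k - k^2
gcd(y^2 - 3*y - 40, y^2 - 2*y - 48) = y - 8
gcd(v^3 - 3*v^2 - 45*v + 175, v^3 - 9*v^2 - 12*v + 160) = v - 5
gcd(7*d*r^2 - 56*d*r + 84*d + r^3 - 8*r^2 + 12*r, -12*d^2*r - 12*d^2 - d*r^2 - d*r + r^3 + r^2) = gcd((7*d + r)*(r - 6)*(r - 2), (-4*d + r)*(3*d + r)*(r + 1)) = 1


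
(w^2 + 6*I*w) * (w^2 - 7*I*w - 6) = w^4 - I*w^3 + 36*w^2 - 36*I*w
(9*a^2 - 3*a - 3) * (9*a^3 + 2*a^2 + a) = 81*a^5 - 9*a^4 - 24*a^3 - 9*a^2 - 3*a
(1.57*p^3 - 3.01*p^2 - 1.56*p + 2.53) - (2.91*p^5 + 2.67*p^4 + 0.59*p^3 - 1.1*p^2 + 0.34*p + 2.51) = -2.91*p^5 - 2.67*p^4 + 0.98*p^3 - 1.91*p^2 - 1.9*p + 0.02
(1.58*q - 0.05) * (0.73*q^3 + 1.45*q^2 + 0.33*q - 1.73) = 1.1534*q^4 + 2.2545*q^3 + 0.4489*q^2 - 2.7499*q + 0.0865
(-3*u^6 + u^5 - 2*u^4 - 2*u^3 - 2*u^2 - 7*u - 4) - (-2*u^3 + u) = -3*u^6 + u^5 - 2*u^4 - 2*u^2 - 8*u - 4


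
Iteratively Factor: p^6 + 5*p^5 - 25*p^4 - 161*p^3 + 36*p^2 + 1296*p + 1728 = (p - 4)*(p^5 + 9*p^4 + 11*p^3 - 117*p^2 - 432*p - 432) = (p - 4)*(p + 3)*(p^4 + 6*p^3 - 7*p^2 - 96*p - 144) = (p - 4)*(p + 3)^2*(p^3 + 3*p^2 - 16*p - 48) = (p - 4)*(p + 3)^2*(p + 4)*(p^2 - p - 12) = (p - 4)*(p + 3)^3*(p + 4)*(p - 4)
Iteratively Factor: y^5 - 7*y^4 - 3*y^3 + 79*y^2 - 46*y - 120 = (y - 2)*(y^4 - 5*y^3 - 13*y^2 + 53*y + 60) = (y - 2)*(y + 1)*(y^3 - 6*y^2 - 7*y + 60) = (y - 5)*(y - 2)*(y + 1)*(y^2 - y - 12) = (y - 5)*(y - 4)*(y - 2)*(y + 1)*(y + 3)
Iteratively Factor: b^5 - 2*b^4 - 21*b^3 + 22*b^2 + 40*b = (b - 5)*(b^4 + 3*b^3 - 6*b^2 - 8*b) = b*(b - 5)*(b^3 + 3*b^2 - 6*b - 8) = b*(b - 5)*(b + 4)*(b^2 - b - 2) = b*(b - 5)*(b - 2)*(b + 4)*(b + 1)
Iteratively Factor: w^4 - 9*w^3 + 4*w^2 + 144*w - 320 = (w - 5)*(w^3 - 4*w^2 - 16*w + 64) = (w - 5)*(w - 4)*(w^2 - 16) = (w - 5)*(w - 4)^2*(w + 4)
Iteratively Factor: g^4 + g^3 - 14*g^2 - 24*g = (g + 3)*(g^3 - 2*g^2 - 8*g) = g*(g + 3)*(g^2 - 2*g - 8) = g*(g + 2)*(g + 3)*(g - 4)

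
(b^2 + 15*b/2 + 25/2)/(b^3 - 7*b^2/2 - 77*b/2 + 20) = (2*b + 5)/(2*b^2 - 17*b + 8)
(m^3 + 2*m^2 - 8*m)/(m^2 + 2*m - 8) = m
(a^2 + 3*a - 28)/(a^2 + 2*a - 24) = (a + 7)/(a + 6)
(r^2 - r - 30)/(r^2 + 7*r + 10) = (r - 6)/(r + 2)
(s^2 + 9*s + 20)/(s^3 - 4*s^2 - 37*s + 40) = (s + 4)/(s^2 - 9*s + 8)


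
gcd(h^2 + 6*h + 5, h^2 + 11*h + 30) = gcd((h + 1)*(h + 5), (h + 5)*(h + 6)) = h + 5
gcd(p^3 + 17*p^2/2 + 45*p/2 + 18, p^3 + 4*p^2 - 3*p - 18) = p + 3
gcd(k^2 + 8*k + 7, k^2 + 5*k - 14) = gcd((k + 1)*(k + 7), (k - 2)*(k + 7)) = k + 7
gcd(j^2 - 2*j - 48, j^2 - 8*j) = j - 8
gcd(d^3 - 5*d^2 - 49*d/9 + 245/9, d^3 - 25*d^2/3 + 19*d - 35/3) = d^2 - 22*d/3 + 35/3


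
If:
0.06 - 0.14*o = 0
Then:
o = 0.43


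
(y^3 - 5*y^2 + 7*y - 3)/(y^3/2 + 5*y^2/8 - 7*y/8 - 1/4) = 8*(y^2 - 4*y + 3)/(4*y^2 + 9*y + 2)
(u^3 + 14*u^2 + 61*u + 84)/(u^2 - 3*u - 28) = (u^2 + 10*u + 21)/(u - 7)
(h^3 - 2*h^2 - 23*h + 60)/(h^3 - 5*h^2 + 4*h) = (h^2 + 2*h - 15)/(h*(h - 1))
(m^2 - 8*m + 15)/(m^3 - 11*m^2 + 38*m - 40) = (m - 3)/(m^2 - 6*m + 8)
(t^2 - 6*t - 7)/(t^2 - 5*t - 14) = (t + 1)/(t + 2)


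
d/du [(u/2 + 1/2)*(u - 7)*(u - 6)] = 3*u^2/2 - 12*u + 29/2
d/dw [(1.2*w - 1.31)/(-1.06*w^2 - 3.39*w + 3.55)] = (1.272*w^2 - 2.7772*w - 0.1809)/(1.1236*w^4 + 7.1868*w^3 + 3.9661*w^2 - 24.069*w + 12.6025)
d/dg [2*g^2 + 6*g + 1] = 4*g + 6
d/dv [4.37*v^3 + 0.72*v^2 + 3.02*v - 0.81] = 13.11*v^2 + 1.44*v + 3.02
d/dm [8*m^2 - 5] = 16*m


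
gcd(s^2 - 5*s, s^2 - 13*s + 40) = s - 5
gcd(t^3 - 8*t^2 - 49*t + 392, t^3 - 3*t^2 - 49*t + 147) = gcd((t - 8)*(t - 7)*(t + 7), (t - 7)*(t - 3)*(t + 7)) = t^2 - 49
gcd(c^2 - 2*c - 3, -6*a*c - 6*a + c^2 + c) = c + 1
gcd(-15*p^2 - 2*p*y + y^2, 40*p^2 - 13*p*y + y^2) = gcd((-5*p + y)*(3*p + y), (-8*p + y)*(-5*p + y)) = -5*p + y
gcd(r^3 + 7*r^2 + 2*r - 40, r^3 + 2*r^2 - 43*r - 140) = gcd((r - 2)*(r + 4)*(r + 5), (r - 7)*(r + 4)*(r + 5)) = r^2 + 9*r + 20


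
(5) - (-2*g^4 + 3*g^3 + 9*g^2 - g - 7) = 2*g^4 - 3*g^3 - 9*g^2 + g + 12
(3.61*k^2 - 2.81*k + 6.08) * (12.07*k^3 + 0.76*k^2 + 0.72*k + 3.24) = 43.5727*k^5 - 31.1731*k^4 + 73.8492*k^3 + 14.294*k^2 - 4.7268*k + 19.6992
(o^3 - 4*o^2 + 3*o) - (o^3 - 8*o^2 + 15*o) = 4*o^2 - 12*o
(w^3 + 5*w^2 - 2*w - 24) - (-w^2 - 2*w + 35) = w^3 + 6*w^2 - 59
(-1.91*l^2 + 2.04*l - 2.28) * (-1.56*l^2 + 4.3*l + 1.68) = 2.9796*l^4 - 11.3954*l^3 + 9.12*l^2 - 6.3768*l - 3.8304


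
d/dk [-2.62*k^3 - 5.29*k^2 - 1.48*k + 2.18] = -7.86*k^2 - 10.58*k - 1.48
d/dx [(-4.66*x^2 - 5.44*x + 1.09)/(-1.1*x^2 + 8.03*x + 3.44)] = (-43.4038*x^2 - 29.6628*x - 27.4663)/(1.21*x^4 - 17.666*x^3 + 56.9129*x^2 + 55.2464*x + 11.8336)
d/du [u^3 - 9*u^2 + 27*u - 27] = 3*u^2 - 18*u + 27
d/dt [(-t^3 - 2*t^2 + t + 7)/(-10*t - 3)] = (20*t^3 + 29*t^2 + 12*t + 67)/(100*t^2 + 60*t + 9)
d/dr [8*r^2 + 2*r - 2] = 16*r + 2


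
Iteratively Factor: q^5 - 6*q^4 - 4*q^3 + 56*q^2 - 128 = (q - 2)*(q^4 - 4*q^3 - 12*q^2 + 32*q + 64) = (q - 4)*(q - 2)*(q^3 - 12*q - 16) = (q - 4)^2*(q - 2)*(q^2 + 4*q + 4) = (q - 4)^2*(q - 2)*(q + 2)*(q + 2)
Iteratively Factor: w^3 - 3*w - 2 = (w + 1)*(w^2 - w - 2) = (w + 1)^2*(w - 2)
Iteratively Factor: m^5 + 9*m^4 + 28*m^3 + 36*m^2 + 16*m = (m)*(m^4 + 9*m^3 + 28*m^2 + 36*m + 16) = m*(m + 2)*(m^3 + 7*m^2 + 14*m + 8) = m*(m + 2)^2*(m^2 + 5*m + 4) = m*(m + 1)*(m + 2)^2*(m + 4)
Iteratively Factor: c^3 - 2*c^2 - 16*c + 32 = (c - 2)*(c^2 - 16) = (c - 4)*(c - 2)*(c + 4)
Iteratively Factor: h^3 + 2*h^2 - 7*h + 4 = (h - 1)*(h^2 + 3*h - 4) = (h - 1)*(h + 4)*(h - 1)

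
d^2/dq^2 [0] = 0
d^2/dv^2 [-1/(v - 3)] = -2/(v - 3)^3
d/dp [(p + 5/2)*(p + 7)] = 2*p + 19/2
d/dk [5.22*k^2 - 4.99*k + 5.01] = 10.44*k - 4.99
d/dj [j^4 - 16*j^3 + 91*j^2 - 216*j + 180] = 4*j^3 - 48*j^2 + 182*j - 216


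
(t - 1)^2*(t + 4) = t^3 + 2*t^2 - 7*t + 4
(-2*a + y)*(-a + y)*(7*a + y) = 14*a^3 - 19*a^2*y + 4*a*y^2 + y^3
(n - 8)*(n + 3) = n^2 - 5*n - 24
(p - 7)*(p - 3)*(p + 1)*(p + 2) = p^4 - 7*p^3 - 7*p^2 + 43*p + 42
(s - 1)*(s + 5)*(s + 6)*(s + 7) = s^4 + 17*s^3 + 89*s^2 + 103*s - 210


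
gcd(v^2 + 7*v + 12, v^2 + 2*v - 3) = v + 3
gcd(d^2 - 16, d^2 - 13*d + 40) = 1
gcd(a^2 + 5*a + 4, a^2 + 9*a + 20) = a + 4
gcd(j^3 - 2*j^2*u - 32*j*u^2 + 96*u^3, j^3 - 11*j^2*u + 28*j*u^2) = -j + 4*u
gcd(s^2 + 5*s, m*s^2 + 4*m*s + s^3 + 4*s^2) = s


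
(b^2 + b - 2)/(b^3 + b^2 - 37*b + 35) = (b + 2)/(b^2 + 2*b - 35)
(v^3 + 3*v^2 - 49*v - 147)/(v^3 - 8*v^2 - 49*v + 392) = (v + 3)/(v - 8)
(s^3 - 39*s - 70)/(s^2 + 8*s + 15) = (s^2 - 5*s - 14)/(s + 3)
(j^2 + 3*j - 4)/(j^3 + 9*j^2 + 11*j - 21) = (j + 4)/(j^2 + 10*j + 21)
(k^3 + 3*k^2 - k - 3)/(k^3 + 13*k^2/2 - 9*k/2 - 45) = 2*(k^2 - 1)/(2*k^2 + 7*k - 30)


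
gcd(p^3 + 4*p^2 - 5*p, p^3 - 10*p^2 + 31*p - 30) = 1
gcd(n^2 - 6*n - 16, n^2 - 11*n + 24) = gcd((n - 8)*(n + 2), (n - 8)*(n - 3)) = n - 8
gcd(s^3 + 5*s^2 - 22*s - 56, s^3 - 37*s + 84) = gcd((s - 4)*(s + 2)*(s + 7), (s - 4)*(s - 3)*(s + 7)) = s^2 + 3*s - 28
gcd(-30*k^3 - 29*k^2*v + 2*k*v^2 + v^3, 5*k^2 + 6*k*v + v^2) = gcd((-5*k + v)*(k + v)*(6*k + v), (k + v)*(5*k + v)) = k + v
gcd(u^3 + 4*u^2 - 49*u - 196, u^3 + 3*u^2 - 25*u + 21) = u + 7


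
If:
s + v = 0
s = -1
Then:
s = -1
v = 1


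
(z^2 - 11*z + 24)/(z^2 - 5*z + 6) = (z - 8)/(z - 2)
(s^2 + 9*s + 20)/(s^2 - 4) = (s^2 + 9*s + 20)/(s^2 - 4)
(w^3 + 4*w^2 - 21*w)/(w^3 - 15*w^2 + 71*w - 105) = w*(w + 7)/(w^2 - 12*w + 35)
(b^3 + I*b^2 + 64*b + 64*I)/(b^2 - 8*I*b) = b + 9*I - 8/b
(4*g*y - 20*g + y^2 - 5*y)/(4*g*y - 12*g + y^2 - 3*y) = (y - 5)/(y - 3)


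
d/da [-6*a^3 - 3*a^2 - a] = -18*a^2 - 6*a - 1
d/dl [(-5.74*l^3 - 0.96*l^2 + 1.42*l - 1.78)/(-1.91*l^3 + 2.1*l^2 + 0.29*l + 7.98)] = (-7.105427357601e-15*l^5 - 13.8876*l^4 + 2.0952*l^3 - 150.8754*l^2 - 7.8456*l + 11.8478)/(3.6481*l^6 - 8.022*l^5 + 3.3022*l^4 - 29.2656*l^3 + 33.6001*l^2 + 4.6284*l + 63.6804)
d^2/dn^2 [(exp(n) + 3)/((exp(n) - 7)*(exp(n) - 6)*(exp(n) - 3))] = (4*exp(6*n) - 21*exp(5*n) - 596*exp(4*n) + 6492*exp(3*n) - 20358*exp(2*n) + 5697*exp(n) + 46494)*exp(n)/(exp(9*n) - 48*exp(8*n) + 1011*exp(7*n) - 12250*exp(6*n) + 93987*exp(5*n) - 472932*exp(4*n) + 1558845*exp(3*n) - 3242106*exp(2*n) + 3857868*exp(n) - 2000376)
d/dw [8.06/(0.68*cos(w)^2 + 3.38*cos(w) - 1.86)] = (10.9616*cos(w) + 27.2428)*sin(w)/(0.68*cos(w)^2 + 3.38*cos(w) - 1.86)^2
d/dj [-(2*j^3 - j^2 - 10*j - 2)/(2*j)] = -2*j + 1/2 - 1/j^2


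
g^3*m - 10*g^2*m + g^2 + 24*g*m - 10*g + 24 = (g - 6)*(g - 4)*(g*m + 1)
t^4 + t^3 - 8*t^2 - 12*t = t*(t - 3)*(t + 2)^2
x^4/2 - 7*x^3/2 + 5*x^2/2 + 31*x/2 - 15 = (x/2 + 1)*(x - 5)*(x - 3)*(x - 1)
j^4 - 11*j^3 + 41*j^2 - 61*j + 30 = (j - 5)*(j - 3)*(j - 2)*(j - 1)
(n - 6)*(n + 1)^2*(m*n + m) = m*n^4 - 3*m*n^3 - 15*m*n^2 - 17*m*n - 6*m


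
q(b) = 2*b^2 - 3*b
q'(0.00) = -3.00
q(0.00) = 0.00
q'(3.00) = 9.00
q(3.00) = 9.00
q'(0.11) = -2.56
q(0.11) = -0.31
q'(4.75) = 16.00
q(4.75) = 30.88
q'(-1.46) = -8.84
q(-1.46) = 8.64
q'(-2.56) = -13.24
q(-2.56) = 20.79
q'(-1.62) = -9.48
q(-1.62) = 10.11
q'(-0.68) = -5.72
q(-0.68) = 2.96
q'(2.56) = 7.24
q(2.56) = 5.43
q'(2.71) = 7.84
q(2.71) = 6.56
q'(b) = 4*b - 3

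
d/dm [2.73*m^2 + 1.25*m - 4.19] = 5.46*m + 1.25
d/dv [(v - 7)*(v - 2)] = 2*v - 9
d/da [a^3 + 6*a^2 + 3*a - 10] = 3*a^2 + 12*a + 3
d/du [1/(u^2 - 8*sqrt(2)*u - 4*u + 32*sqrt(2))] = 2*(-u + 2 + 4*sqrt(2))/(u^2 - 8*sqrt(2)*u - 4*u + 32*sqrt(2))^2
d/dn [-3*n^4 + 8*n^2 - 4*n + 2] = -12*n^3 + 16*n - 4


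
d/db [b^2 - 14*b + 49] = 2*b - 14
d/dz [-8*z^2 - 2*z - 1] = -16*z - 2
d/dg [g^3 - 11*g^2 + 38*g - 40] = 3*g^2 - 22*g + 38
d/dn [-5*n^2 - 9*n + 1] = -10*n - 9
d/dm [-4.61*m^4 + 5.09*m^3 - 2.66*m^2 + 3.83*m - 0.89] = -18.44*m^3 + 15.27*m^2 - 5.32*m + 3.83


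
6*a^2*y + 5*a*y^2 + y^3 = y*(2*a + y)*(3*a + y)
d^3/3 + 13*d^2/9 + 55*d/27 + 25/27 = (d/3 + 1/3)*(d + 5/3)^2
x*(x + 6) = x^2 + 6*x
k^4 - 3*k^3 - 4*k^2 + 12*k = k*(k - 3)*(k - 2)*(k + 2)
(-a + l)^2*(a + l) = a^3 - a^2*l - a*l^2 + l^3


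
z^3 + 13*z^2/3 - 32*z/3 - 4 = (z - 2)*(z + 1/3)*(z + 6)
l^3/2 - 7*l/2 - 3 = (l/2 + 1)*(l - 3)*(l + 1)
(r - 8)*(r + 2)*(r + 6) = r^3 - 52*r - 96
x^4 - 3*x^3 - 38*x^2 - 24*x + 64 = (x - 8)*(x - 1)*(x + 2)*(x + 4)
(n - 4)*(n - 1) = n^2 - 5*n + 4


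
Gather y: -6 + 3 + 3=0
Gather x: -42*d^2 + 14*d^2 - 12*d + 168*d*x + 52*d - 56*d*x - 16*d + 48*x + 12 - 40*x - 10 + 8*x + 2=-28*d^2 + 24*d + x*(112*d + 16) + 4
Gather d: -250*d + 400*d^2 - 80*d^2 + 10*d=320*d^2 - 240*d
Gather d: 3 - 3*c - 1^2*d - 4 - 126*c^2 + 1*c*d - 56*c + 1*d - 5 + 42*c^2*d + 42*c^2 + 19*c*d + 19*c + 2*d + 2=-84*c^2 - 40*c + d*(42*c^2 + 20*c + 2) - 4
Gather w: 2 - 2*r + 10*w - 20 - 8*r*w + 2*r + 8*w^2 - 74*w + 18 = 8*w^2 + w*(-8*r - 64)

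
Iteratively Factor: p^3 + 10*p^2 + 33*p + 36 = (p + 3)*(p^2 + 7*p + 12) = (p + 3)^2*(p + 4)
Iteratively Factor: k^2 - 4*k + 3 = (k - 3)*(k - 1)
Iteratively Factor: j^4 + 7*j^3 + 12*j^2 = (j + 4)*(j^3 + 3*j^2) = (j + 3)*(j + 4)*(j^2) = j*(j + 3)*(j + 4)*(j)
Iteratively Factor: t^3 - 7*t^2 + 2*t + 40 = (t + 2)*(t^2 - 9*t + 20) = (t - 5)*(t + 2)*(t - 4)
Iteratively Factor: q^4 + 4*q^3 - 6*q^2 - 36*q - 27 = (q + 3)*(q^3 + q^2 - 9*q - 9) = (q + 1)*(q + 3)*(q^2 - 9) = (q - 3)*(q + 1)*(q + 3)*(q + 3)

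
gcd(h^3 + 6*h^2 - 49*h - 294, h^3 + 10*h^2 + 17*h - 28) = h + 7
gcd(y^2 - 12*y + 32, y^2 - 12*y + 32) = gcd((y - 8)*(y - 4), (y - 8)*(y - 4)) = y^2 - 12*y + 32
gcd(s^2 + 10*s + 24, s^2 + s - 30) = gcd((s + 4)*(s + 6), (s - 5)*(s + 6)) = s + 6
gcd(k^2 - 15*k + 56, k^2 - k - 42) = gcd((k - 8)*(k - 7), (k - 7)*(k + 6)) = k - 7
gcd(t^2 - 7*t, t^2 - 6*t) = t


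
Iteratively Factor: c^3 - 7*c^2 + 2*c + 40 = (c - 5)*(c^2 - 2*c - 8) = (c - 5)*(c - 4)*(c + 2)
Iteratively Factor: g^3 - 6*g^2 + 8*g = (g - 2)*(g^2 - 4*g) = g*(g - 2)*(g - 4)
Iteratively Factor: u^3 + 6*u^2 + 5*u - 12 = (u + 3)*(u^2 + 3*u - 4) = (u + 3)*(u + 4)*(u - 1)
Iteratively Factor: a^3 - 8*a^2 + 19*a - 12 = (a - 4)*(a^2 - 4*a + 3) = (a - 4)*(a - 1)*(a - 3)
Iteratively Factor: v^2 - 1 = (v - 1)*(v + 1)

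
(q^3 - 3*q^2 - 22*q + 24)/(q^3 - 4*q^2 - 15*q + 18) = (q + 4)/(q + 3)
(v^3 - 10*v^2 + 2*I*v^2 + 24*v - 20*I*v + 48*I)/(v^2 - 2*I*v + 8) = (v^2 - 10*v + 24)/(v - 4*I)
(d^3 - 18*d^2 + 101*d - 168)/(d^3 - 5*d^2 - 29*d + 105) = (d - 8)/(d + 5)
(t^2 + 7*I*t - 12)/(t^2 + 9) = (t + 4*I)/(t - 3*I)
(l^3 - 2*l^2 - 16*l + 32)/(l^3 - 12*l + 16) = (l - 4)/(l - 2)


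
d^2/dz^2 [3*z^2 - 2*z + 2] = 6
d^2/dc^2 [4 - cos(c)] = cos(c)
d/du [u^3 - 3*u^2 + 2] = 3*u*(u - 2)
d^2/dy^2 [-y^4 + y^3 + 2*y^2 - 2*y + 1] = -12*y^2 + 6*y + 4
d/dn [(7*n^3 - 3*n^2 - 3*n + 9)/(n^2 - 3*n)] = (7*n^4 - 42*n^3 + 12*n^2 - 18*n + 27)/(n^2*(n^2 - 6*n + 9))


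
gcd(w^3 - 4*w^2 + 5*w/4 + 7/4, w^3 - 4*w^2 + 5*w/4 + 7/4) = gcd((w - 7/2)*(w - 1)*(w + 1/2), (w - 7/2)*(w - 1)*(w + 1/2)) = w^3 - 4*w^2 + 5*w/4 + 7/4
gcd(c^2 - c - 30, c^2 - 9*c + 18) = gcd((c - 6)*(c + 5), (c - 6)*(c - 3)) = c - 6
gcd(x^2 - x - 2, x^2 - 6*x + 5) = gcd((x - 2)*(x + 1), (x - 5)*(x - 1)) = 1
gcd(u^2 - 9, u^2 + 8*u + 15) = u + 3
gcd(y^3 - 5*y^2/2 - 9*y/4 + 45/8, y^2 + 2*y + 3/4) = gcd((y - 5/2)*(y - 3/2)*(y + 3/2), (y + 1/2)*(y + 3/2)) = y + 3/2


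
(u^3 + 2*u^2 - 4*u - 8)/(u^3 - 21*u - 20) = (-u^3 - 2*u^2 + 4*u + 8)/(-u^3 + 21*u + 20)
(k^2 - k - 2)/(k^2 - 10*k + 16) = (k + 1)/(k - 8)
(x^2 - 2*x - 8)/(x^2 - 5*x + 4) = (x + 2)/(x - 1)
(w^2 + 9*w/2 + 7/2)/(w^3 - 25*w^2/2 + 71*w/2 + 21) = (2*w^2 + 9*w + 7)/(2*w^3 - 25*w^2 + 71*w + 42)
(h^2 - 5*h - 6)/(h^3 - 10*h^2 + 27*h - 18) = (h + 1)/(h^2 - 4*h + 3)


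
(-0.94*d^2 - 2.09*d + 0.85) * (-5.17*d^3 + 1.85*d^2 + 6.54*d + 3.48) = 4.8598*d^5 + 9.0663*d^4 - 14.4086*d^3 - 15.3673*d^2 - 1.7142*d + 2.958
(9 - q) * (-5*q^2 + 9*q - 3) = 5*q^3 - 54*q^2 + 84*q - 27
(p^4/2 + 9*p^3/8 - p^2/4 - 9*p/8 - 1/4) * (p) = p^5/2 + 9*p^4/8 - p^3/4 - 9*p^2/8 - p/4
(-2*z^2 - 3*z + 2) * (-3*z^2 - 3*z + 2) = 6*z^4 + 15*z^3 - z^2 - 12*z + 4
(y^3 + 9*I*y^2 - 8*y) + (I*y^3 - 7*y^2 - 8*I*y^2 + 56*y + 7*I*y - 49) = y^3 + I*y^3 - 7*y^2 + I*y^2 + 48*y + 7*I*y - 49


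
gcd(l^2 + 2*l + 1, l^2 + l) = l + 1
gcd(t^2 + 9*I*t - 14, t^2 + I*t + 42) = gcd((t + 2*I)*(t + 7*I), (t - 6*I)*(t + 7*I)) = t + 7*I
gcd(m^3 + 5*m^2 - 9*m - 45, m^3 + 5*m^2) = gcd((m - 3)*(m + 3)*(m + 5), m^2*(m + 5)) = m + 5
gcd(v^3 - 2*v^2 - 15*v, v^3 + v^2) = v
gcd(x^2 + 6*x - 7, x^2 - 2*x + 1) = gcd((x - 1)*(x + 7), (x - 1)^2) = x - 1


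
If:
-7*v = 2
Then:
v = -2/7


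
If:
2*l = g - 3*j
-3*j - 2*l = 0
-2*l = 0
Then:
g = 0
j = 0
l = 0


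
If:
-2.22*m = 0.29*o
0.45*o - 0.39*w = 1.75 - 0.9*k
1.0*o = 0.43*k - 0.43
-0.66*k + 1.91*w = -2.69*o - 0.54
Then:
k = 1.73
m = -0.04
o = 0.31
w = -0.13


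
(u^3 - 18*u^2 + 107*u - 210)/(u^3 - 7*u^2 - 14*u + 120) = (u - 7)/(u + 4)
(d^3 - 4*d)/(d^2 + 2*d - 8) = d*(d + 2)/(d + 4)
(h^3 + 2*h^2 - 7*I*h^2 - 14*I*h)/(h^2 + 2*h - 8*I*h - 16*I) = h*(h - 7*I)/(h - 8*I)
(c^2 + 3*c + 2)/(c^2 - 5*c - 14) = (c + 1)/(c - 7)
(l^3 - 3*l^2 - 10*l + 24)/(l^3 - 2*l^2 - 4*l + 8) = (l^2 - l - 12)/(l^2 - 4)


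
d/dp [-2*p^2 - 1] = -4*p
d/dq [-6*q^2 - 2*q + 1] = -12*q - 2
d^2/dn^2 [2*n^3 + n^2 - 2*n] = 12*n + 2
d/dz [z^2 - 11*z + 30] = 2*z - 11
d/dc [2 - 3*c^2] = -6*c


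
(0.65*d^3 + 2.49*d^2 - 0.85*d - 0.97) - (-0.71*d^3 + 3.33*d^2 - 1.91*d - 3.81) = 1.36*d^3 - 0.84*d^2 + 1.06*d + 2.84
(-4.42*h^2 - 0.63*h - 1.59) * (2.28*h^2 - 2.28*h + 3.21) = -10.0776*h^4 + 8.6412*h^3 - 16.377*h^2 + 1.6029*h - 5.1039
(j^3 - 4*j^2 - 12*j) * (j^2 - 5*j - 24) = j^5 - 9*j^4 - 16*j^3 + 156*j^2 + 288*j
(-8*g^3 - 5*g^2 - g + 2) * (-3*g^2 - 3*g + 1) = 24*g^5 + 39*g^4 + 10*g^3 - 8*g^2 - 7*g + 2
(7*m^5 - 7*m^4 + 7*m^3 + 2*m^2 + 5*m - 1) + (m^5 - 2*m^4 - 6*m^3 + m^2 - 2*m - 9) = 8*m^5 - 9*m^4 + m^3 + 3*m^2 + 3*m - 10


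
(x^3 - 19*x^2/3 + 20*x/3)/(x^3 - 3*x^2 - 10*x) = (x - 4/3)/(x + 2)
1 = 1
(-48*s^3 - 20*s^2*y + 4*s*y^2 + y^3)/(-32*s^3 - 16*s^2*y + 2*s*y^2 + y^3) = (6*s + y)/(4*s + y)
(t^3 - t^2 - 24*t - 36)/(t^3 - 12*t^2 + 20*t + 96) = (t + 3)/(t - 8)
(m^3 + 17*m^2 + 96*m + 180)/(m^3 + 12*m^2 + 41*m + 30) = (m + 6)/(m + 1)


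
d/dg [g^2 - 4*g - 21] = 2*g - 4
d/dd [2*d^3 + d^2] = 2*d*(3*d + 1)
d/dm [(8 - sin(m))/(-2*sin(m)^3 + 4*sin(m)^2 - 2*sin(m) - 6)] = (-2*sin(m)^3 + 26*sin(m)^2 - 32*sin(m) + 11)*cos(m)/(2*(sin(m)^3 - 2*sin(m)^2 + sin(m) + 3)^2)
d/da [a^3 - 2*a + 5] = 3*a^2 - 2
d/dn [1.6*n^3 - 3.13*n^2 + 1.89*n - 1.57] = 4.8*n^2 - 6.26*n + 1.89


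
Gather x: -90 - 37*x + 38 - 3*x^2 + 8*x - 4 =-3*x^2 - 29*x - 56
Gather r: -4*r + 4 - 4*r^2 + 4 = -4*r^2 - 4*r + 8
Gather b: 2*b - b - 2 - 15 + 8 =b - 9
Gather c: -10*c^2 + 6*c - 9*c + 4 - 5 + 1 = -10*c^2 - 3*c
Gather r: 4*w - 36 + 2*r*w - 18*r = r*(2*w - 18) + 4*w - 36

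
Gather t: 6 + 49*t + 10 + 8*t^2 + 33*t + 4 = 8*t^2 + 82*t + 20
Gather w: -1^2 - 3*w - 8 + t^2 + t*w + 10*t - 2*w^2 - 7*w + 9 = t^2 + 10*t - 2*w^2 + w*(t - 10)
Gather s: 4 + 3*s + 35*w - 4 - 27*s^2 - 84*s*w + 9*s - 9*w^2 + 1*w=-27*s^2 + s*(12 - 84*w) - 9*w^2 + 36*w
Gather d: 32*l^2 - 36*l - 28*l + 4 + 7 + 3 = 32*l^2 - 64*l + 14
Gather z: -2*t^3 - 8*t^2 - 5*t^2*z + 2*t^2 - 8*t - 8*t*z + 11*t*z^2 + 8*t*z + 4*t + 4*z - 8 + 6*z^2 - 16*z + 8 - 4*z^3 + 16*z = -2*t^3 - 6*t^2 - 4*t - 4*z^3 + z^2*(11*t + 6) + z*(4 - 5*t^2)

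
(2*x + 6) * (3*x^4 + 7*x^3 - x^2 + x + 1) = 6*x^5 + 32*x^4 + 40*x^3 - 4*x^2 + 8*x + 6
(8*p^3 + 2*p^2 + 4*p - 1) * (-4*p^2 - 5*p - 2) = -32*p^5 - 48*p^4 - 42*p^3 - 20*p^2 - 3*p + 2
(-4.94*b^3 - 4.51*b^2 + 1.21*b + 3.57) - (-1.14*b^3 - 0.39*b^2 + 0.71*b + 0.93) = -3.8*b^3 - 4.12*b^2 + 0.5*b + 2.64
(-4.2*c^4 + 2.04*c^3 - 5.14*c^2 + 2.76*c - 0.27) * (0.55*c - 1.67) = -2.31*c^5 + 8.136*c^4 - 6.2338*c^3 + 10.1018*c^2 - 4.7577*c + 0.4509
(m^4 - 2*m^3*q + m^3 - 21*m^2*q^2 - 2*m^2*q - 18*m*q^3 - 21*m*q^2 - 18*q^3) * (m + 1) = m^5 - 2*m^4*q + 2*m^4 - 21*m^3*q^2 - 4*m^3*q + m^3 - 18*m^2*q^3 - 42*m^2*q^2 - 2*m^2*q - 36*m*q^3 - 21*m*q^2 - 18*q^3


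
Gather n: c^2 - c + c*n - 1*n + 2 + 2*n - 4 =c^2 - c + n*(c + 1) - 2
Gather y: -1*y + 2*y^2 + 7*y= 2*y^2 + 6*y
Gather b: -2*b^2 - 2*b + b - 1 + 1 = -2*b^2 - b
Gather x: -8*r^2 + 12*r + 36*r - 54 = -8*r^2 + 48*r - 54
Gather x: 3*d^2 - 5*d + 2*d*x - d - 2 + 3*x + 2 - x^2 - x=3*d^2 - 6*d - x^2 + x*(2*d + 2)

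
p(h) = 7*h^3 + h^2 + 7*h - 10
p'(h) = 21*h^2 + 2*h + 7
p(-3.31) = -276.07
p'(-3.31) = 230.46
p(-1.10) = -25.81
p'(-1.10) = 30.21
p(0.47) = -5.76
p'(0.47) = 12.58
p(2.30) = 96.56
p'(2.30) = 122.69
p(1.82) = 48.25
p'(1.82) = 80.20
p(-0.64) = -15.91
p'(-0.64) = 14.32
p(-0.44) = -13.48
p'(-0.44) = 10.19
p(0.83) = 0.50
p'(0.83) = 23.13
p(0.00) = -10.00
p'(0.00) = 7.00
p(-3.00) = -211.00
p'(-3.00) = 190.00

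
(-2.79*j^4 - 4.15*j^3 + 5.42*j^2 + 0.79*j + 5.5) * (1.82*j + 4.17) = -5.0778*j^5 - 19.1873*j^4 - 7.4411*j^3 + 24.0392*j^2 + 13.3043*j + 22.935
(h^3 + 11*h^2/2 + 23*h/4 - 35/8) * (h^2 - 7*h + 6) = h^5 - 3*h^4/2 - 107*h^3/4 - 93*h^2/8 + 521*h/8 - 105/4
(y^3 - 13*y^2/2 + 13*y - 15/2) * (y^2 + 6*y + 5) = y^5 - y^4/2 - 21*y^3 + 38*y^2 + 20*y - 75/2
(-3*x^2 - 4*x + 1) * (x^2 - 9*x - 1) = -3*x^4 + 23*x^3 + 40*x^2 - 5*x - 1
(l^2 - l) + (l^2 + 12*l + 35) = 2*l^2 + 11*l + 35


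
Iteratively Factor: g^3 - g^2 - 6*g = (g)*(g^2 - g - 6) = g*(g - 3)*(g + 2)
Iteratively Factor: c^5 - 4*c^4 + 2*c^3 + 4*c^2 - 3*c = (c - 3)*(c^4 - c^3 - c^2 + c) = (c - 3)*(c - 1)*(c^3 - c) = (c - 3)*(c - 1)*(c + 1)*(c^2 - c) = (c - 3)*(c - 1)^2*(c + 1)*(c)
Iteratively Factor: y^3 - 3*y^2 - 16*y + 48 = (y - 3)*(y^2 - 16) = (y - 4)*(y - 3)*(y + 4)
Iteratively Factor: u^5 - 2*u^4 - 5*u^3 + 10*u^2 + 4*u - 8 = (u - 2)*(u^4 - 5*u^2 + 4) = (u - 2)^2*(u^3 + 2*u^2 - u - 2) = (u - 2)^2*(u + 1)*(u^2 + u - 2) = (u - 2)^2*(u + 1)*(u + 2)*(u - 1)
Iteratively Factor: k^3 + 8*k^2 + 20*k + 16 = (k + 2)*(k^2 + 6*k + 8) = (k + 2)*(k + 4)*(k + 2)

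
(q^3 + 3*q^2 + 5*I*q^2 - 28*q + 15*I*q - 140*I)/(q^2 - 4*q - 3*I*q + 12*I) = (q^2 + q*(7 + 5*I) + 35*I)/(q - 3*I)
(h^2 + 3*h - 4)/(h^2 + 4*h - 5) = (h + 4)/(h + 5)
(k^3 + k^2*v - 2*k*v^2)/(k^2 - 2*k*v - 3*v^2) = k*(-k^2 - k*v + 2*v^2)/(-k^2 + 2*k*v + 3*v^2)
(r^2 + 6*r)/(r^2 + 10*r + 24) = r/(r + 4)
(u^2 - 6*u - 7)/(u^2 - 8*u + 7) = (u + 1)/(u - 1)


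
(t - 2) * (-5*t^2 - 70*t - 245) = -5*t^3 - 60*t^2 - 105*t + 490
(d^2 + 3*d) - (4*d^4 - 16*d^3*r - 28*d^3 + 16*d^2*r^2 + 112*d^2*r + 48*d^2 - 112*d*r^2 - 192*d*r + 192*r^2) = -4*d^4 + 16*d^3*r + 28*d^3 - 16*d^2*r^2 - 112*d^2*r - 47*d^2 + 112*d*r^2 + 192*d*r + 3*d - 192*r^2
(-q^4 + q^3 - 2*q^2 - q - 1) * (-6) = 6*q^4 - 6*q^3 + 12*q^2 + 6*q + 6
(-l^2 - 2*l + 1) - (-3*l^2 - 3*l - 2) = 2*l^2 + l + 3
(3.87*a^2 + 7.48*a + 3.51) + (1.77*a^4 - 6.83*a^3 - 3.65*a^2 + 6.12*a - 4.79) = 1.77*a^4 - 6.83*a^3 + 0.22*a^2 + 13.6*a - 1.28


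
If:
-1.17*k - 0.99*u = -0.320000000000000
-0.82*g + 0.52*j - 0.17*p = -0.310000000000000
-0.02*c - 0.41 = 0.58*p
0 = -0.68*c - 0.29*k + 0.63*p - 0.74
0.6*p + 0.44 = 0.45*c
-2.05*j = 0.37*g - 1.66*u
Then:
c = 0.03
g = 2.89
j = 3.73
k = -4.17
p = -0.71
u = 5.25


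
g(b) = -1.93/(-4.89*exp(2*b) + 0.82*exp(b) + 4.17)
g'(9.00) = 0.00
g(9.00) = 0.00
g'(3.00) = 0.00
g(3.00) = 0.00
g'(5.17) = -0.00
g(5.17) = 0.00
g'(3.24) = -0.00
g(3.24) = 0.00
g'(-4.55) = 0.00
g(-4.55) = -0.46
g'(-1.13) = -0.09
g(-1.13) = -0.49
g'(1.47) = -0.05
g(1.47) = 0.02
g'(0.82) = -0.25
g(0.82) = 0.10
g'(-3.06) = 0.00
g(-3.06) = -0.46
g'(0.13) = -14.79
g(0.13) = 1.56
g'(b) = -1.93*(9.78*exp(2*b) - 0.82*exp(b))/(-4.89*exp(2*b) + 0.82*exp(b) + 4.17)^2 = (1.5826 - 18.8754*exp(b))*exp(b)/(-4.89*exp(2*b) + 0.82*exp(b) + 4.17)^2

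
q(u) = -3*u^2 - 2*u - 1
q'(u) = -6*u - 2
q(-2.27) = -11.92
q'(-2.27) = 11.62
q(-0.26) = -0.68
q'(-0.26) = -0.44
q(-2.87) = -19.97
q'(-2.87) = 15.22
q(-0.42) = -0.69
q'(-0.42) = 0.52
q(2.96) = -33.20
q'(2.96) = -19.76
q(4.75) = -78.19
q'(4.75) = -30.50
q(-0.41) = -0.68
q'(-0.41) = 0.46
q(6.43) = -137.89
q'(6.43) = -40.58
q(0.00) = -1.00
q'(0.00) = -2.00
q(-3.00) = -22.00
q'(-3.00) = 16.00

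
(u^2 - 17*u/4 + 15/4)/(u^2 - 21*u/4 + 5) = (u - 3)/(u - 4)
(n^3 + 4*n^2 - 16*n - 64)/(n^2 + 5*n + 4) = (n^2 - 16)/(n + 1)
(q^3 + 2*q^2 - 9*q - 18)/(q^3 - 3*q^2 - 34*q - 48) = (q - 3)/(q - 8)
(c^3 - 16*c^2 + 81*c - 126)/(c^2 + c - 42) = (c^2 - 10*c + 21)/(c + 7)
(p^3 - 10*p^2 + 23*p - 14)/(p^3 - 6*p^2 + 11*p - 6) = (p - 7)/(p - 3)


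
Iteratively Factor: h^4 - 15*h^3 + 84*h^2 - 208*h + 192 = (h - 4)*(h^3 - 11*h^2 + 40*h - 48) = (h - 4)^2*(h^2 - 7*h + 12) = (h - 4)^3*(h - 3)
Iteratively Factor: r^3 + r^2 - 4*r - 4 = (r + 2)*(r^2 - r - 2) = (r - 2)*(r + 2)*(r + 1)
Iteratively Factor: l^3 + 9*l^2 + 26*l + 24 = (l + 3)*(l^2 + 6*l + 8) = (l + 2)*(l + 3)*(l + 4)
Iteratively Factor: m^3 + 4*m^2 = (m + 4)*(m^2) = m*(m + 4)*(m)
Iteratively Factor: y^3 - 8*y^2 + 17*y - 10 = (y - 5)*(y^2 - 3*y + 2) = (y - 5)*(y - 2)*(y - 1)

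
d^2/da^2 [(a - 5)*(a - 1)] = 2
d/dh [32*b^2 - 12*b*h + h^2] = -12*b + 2*h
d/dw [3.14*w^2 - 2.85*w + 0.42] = 6.28*w - 2.85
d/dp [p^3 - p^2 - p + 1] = 3*p^2 - 2*p - 1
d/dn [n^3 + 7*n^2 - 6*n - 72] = 3*n^2 + 14*n - 6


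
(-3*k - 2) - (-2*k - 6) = 4 - k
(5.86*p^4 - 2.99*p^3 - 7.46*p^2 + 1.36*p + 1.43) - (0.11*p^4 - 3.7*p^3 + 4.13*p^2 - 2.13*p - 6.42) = 5.75*p^4 + 0.71*p^3 - 11.59*p^2 + 3.49*p + 7.85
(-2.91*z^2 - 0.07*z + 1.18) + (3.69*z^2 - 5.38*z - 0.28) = 0.78*z^2 - 5.45*z + 0.9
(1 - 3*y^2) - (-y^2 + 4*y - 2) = -2*y^2 - 4*y + 3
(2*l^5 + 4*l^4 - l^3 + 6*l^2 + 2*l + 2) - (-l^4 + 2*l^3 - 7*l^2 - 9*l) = 2*l^5 + 5*l^4 - 3*l^3 + 13*l^2 + 11*l + 2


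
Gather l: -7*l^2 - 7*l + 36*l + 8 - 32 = -7*l^2 + 29*l - 24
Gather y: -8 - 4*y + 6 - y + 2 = -5*y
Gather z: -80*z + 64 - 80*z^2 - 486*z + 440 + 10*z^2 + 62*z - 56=-70*z^2 - 504*z + 448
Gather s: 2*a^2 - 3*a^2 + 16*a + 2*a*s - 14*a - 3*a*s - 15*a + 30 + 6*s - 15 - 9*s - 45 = -a^2 - 13*a + s*(-a - 3) - 30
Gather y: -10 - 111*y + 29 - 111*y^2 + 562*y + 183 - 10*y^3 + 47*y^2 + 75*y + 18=-10*y^3 - 64*y^2 + 526*y + 220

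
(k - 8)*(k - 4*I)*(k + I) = k^3 - 8*k^2 - 3*I*k^2 + 4*k + 24*I*k - 32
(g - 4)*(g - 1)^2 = g^3 - 6*g^2 + 9*g - 4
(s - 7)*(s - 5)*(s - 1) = s^3 - 13*s^2 + 47*s - 35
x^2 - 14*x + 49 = (x - 7)^2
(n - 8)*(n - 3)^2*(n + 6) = n^4 - 8*n^3 - 27*n^2 + 270*n - 432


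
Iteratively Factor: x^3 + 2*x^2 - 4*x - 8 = (x + 2)*(x^2 - 4) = (x + 2)^2*(x - 2)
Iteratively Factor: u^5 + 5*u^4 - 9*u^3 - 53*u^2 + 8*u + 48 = (u - 3)*(u^4 + 8*u^3 + 15*u^2 - 8*u - 16) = (u - 3)*(u - 1)*(u^3 + 9*u^2 + 24*u + 16) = (u - 3)*(u - 1)*(u + 4)*(u^2 + 5*u + 4) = (u - 3)*(u - 1)*(u + 1)*(u + 4)*(u + 4)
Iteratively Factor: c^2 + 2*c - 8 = (c - 2)*(c + 4)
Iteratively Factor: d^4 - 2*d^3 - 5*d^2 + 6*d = (d - 1)*(d^3 - d^2 - 6*d) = (d - 3)*(d - 1)*(d^2 + 2*d) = d*(d - 3)*(d - 1)*(d + 2)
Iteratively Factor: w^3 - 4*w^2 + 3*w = (w - 3)*(w^2 - w) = (w - 3)*(w - 1)*(w)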